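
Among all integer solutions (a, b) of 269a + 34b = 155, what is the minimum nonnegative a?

5

gcd(269, 34) = 1.
1 divides 155, so solutions exist.
By Bézout, 269×(11) + 34×(-87) = 1.
Scale by 155/1 = 155: (a₀, b₀) = (1705, -13485).
General solution: a = 1705 + 34t, b = -13485 - 269t for integer t.
a ≥ 0: smallest is 1705 mod 34 = 5 (at t = -50), with b = -35.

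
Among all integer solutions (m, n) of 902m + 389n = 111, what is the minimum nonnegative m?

gcd(902, 389) = 1.
1 divides 111, so solutions exist.
By Bézout, 902*(160) + 389*(-371) = 1.
Scale by 111/1 = 111: (m₀, n₀) = (17760, -41181).
General solution: m = 17760 + 389t, n = -41181 - 902t for integer t.
m ≥ 0: smallest is 17760 mod 389 = 255 (at t = -45), with n = -591.

255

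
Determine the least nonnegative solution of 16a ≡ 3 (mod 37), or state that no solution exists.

21

gcd(37, 16):
  37 = 2·16 + 5
  16 = 3·5 + 1
  5 = 5·1
so gcd(37, 16) = 1.
1 divides 3, so solutions exist.
Back-substitute for Bézout coefficients:
  1 = 16 - 3·5
  ... = 16·(7) + 37·(-3)
So 16·(7) ≡ 1 (mod 37); multiply by 3: a ≡ 21 (mod 37).
Smallest nonnegative: a = 21 mod 37 = 21.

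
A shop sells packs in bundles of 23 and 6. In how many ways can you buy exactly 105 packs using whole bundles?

Need nonnegative integers with 23j + 6k = 105.
gcd(23, 6) = 1, and 23·(-1) + 6·(4) = 1.
So (j₀, k₀) = (-105, 420); general j = -105 + 6t, k = 420 - 23t.
j ≥ 0 ⇒ t ≥ 18; k ≥ 0 ⇒ t ≤ 18. That's 1 value of t.

1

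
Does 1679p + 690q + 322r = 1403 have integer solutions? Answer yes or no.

gcd(1679, 690):
  1679 = 2×690 + 299
  690 = 2×299 + 92
  299 = 3×92 + 23
  92 = 4×23
so gcd(1679, 690) = 23.
gcd(23, 322) = 23.
23 divides 1403, so integer solutions exist.

yes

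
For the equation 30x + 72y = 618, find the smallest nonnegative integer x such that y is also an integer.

11

gcd(72, 30) = 6  (72 = 2*30 + 12, 30 = 2*12 + 6, 12 = 2*6).
6 divides 618, so solutions exist.
Back-substituting, 30*(5) + 72*(-2) = 6.
Scale by 618/6 = 103: (x₀, y₀) = (515, -206).
General solution: x = 515 + 12t, y = -206 - 5t for integer t.
x ≥ 0: smallest is 515 mod 12 = 11 (at t = -42), with y = 4.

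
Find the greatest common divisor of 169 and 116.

gcd(169, 116) = 1  (169 = 1*116 + 53, 116 = 2*53 + 10, 53 = 5*10 + 3, 10 = 3*3 + 1, 3 = 3*1).

1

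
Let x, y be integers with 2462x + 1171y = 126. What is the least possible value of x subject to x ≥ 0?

gcd(2462, 1171) = 1.
1 divides 126, so solutions exist.
By Bézout, 2462·(283) + 1171·(-595) = 1.
Scale by 126/1 = 126: (x₀, y₀) = (35658, -74970).
General solution: x = 35658 + 1171t, y = -74970 - 2462t for integer t.
x ≥ 0: smallest is 35658 mod 1171 = 528 (at t = -30), with y = -1110.

528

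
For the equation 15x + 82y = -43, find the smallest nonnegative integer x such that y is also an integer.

19

gcd(82, 15) = 1  (82 = 5×15 + 7, 15 = 2×7 + 1, 7 = 7×1).
1 divides -43, so solutions exist.
Back-substituting, 15×(11) + 82×(-2) = 1.
Scale by -43/1 = -43: (x₀, y₀) = (-473, 86).
General solution: x = -473 + 82t, y = 86 - 15t for integer t.
x ≥ 0: smallest is -473 mod 82 = 19 (at t = 6), with y = -4.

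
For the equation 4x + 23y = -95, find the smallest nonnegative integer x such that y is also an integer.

5

gcd(23, 4) = 1  (23 = 5·4 + 3, 4 = 1·3 + 1, 3 = 3·1).
1 divides -95, so solutions exist.
Back-substituting, 4·(6) + 23·(-1) = 1.
Scale by -95/1 = -95: (x₀, y₀) = (-570, 95).
General solution: x = -570 + 23t, y = 95 - 4t for integer t.
x ≥ 0: smallest is -570 mod 23 = 5 (at t = 25), with y = -5.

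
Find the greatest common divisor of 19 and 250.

1

gcd(250, 19) = 1  (250 = 13·19 + 3, 19 = 6·3 + 1, 3 = 3·1).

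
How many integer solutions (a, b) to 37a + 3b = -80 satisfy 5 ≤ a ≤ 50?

gcd(37, 3) = 1  (37 = 12·3 + 1, 3 = 3·1).
Back-substituting, 37·(1) + 3·(-12) = 1.
Scale by -80: particular solution (-80, 960); reduce a mod 3: (1, -39).
General solution: a = 1 + 3t, b = -39 - 37t for integer t.
5 ≤ 1 + 3t ≤ 50 gives t ∈ [2, 16], which is 15 values.

15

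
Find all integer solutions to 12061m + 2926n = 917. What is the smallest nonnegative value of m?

355

gcd(12061, 2926) = 7  (12061 = 4×2926 + 357, 2926 = 8×357 + 70, 357 = 5×70 + 7, 70 = 10×7).
7 divides 917, so solutions exist.
Back-substituting, 12061×(41) + 2926×(-169) = 7.
Scale by 917/7 = 131: (m₀, n₀) = (5371, -22139).
General solution: m = 5371 + 418t, n = -22139 - 1723t for integer t.
m ≥ 0: smallest is 5371 mod 418 = 355 (at t = -12), with n = -1463.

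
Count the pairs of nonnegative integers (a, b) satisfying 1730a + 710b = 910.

0

gcd(1730, 710):
  1730 = 2*710 + 310
  710 = 2*310 + 90
  310 = 3*90 + 40
  90 = 2*40 + 10
  40 = 4*10
so gcd(1730, 710) = 10.
Back-substitute for Bézout coefficients:
  10 = 90 - 2*40
  ... = 1730*(-16) + 710*(39)
Scale by 91: one solution is (-1456, 3549). Reduce a mod 71: (35, -84).
General: a = 35 + 71t, b = -84 - 173t.
a ≥ 0 ⇒ t ≥ 0; b ≥ 0 ⇒ t ≤ -1. So t ∈ [0, -1]: 0 solutions.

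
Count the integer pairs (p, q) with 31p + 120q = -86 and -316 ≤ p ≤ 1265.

13

gcd(120, 31) = 1.
By Bézout, 31·(31) + 120·(-8) = 1.
Particular solution: (94, -25).
General solution: p = 94 + 120t, q = -25 - 31t for integer t.
-316 ≤ 94 + 120t ≤ 1265 gives t ∈ [-3, 9], which is 13 values.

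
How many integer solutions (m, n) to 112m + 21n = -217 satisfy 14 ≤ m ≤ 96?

28

gcd(112, 21) = 7.
By Bézout, 112×(1) + 21×(-5) = 7.
Particular solution: (2, -21).
General solution: m = 2 + 3t, n = -21 - 16t for integer t.
14 ≤ 2 + 3t ≤ 96 gives t ∈ [4, 31], which is 28 values.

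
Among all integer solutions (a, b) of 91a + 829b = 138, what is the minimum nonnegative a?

539

gcd(829, 91):
  829 = 9×91 + 10
  91 = 9×10 + 1
  10 = 10×1
so gcd(829, 91) = 1.
1 divides 138, so solutions exist.
Back-substitute for Bézout coefficients:
  1 = 91 - 9×10
  ... = 91×(82) + 829×(-9)
Scale by 138/1 = 138: (a₀, b₀) = (11316, -1242).
General solution: a = 11316 + 829t, b = -1242 - 91t for integer t.
a ≥ 0: smallest is 11316 mod 829 = 539 (at t = -13), with b = -59.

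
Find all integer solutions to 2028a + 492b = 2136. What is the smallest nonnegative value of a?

11

gcd(2028, 492):
  2028 = 4×492 + 60
  492 = 8×60 + 12
  60 = 5×12
so gcd(2028, 492) = 12.
12 divides 2136, so solutions exist.
Back-substitute for Bézout coefficients:
  12 = 492 - 8×60
  ... = 2028×(-8) + 492×(33)
Scale by 2136/12 = 178: (a₀, b₀) = (-1424, 5874).
General solution: a = -1424 + 41t, b = 5874 - 169t for integer t.
a ≥ 0: smallest is -1424 mod 41 = 11 (at t = 35), with b = -41.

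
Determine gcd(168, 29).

1

gcd(168, 29):
  168 = 5·29 + 23
  29 = 1·23 + 6
  23 = 3·6 + 5
  6 = 1·5 + 1
  5 = 5·1
so gcd(168, 29) = 1.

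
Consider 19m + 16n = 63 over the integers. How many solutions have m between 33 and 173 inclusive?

gcd(19, 16) = 1  (19 = 1*16 + 3, 16 = 5*3 + 1, 3 = 3*1).
Back-substituting, 19*(-5) + 16*(6) = 1.
Scale by 63: particular solution (-315, 378); reduce m mod 16: (5, -2).
General solution: m = 5 + 16t, n = -2 - 19t for integer t.
33 ≤ 5 + 16t ≤ 173 gives t ∈ [2, 10], which is 9 values.

9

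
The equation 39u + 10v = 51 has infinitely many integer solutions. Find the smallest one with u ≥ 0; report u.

9

gcd(39, 10) = 1.
1 divides 51, so solutions exist.
By Bézout, 39*(-1) + 10*(4) = 1.
Scale by 51/1 = 51: (u₀, v₀) = (-51, 204).
General solution: u = -51 + 10t, v = 204 - 39t for integer t.
u ≥ 0: smallest is -51 mod 10 = 9 (at t = 6), with v = -30.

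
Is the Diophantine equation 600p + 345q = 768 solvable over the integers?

gcd(600, 345) = 15  (600 = 1×345 + 255, 345 = 1×255 + 90, 255 = 2×90 + 75, 90 = 1×75 + 15, 75 = 5×15).
15 does not divide 768 (remainder 3), so no integer solutions.

no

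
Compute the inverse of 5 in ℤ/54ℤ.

11

gcd(54, 5):
  54 = 10*5 + 4
  5 = 1*4 + 1
  4 = 4*1
so gcd(54, 5) = 1.
Back-substitute for Bézout coefficients:
  1 = 5 - 1*4
  ... = 5*(11) + 54*(-1)
So 5*11 ≡ 1 (mod 54), and 11 mod 54 = 11.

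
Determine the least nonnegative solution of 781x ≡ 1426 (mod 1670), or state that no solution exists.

1056

gcd(1670, 781) = 1  (1670 = 2*781 + 108, 781 = 7*108 + 25, 108 = 4*25 + 8, 25 = 3*8 + 1, 8 = 8*1).
1 divides 1426, so solutions exist.
Back-substituting, 781*(201) + 1670*(-94) = 1.
So 781*(201) ≡ 1 (mod 1670); multiply by 1426: x ≡ 286626 (mod 1670).
Smallest nonnegative: x = 286626 mod 1670 = 1056.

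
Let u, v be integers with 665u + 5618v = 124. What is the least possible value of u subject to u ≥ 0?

2636

gcd(5618, 665) = 1  (5618 = 8*665 + 298, 665 = 2*298 + 69, 298 = 4*69 + 22, 69 = 3*22 + 3, 22 = 7*3 + 1, 3 = 3*1).
1 divides 124, so solutions exist.
Back-substituting, 665*(-1791) + 5618*(212) = 1.
Scale by 124/1 = 124: (u₀, v₀) = (-222084, 26288).
General solution: u = -222084 + 5618t, v = 26288 - 665t for integer t.
u ≥ 0: smallest is -222084 mod 5618 = 2636 (at t = 40), with v = -312.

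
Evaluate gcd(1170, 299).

gcd(1170, 299):
  1170 = 3×299 + 273
  299 = 1×273 + 26
  273 = 10×26 + 13
  26 = 2×13
so gcd(1170, 299) = 13.

13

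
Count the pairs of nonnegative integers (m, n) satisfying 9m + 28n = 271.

1

gcd(28, 9) = 1.
By Bézout, 9*(-3) + 28*(1) = 1.
One solution: (27, 1).
General: m = 27 + 28t, n = 1 - 9t.
m ≥ 0 ⇒ t ≥ 0; n ≥ 0 ⇒ t ≤ 0. So t ∈ [0, 0]: 1 solution.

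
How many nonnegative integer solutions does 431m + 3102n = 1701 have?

0

gcd(3102, 431) = 1.
By Bézout, 431*(-511) + 3102*(71) = 1.
One solution: (2451, -340).
General: m = 2451 + 3102t, n = -340 - 431t.
m ≥ 0 ⇒ t ≥ 0; n ≥ 0 ⇒ t ≤ -1. So t ∈ [0, -1]: 0 solutions.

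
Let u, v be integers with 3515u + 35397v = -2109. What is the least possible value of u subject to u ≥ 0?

gcd(35397, 3515) = 19  (35397 = 10·3515 + 247, 3515 = 14·247 + 57, 247 = 4·57 + 19, 57 = 3·19).
19 divides -2109, so solutions exist.
Back-substituting, 3515·(-574) + 35397·(57) = 19.
Scale by -2109/19 = -111: (u₀, v₀) = (63714, -6327).
General solution: u = 63714 + 1863t, v = -6327 - 185t for integer t.
u ≥ 0: smallest is 63714 mod 1863 = 372 (at t = -34), with v = -37.

372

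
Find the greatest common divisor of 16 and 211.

1

gcd(211, 16) = 1  (211 = 13·16 + 3, 16 = 5·3 + 1, 3 = 3·1).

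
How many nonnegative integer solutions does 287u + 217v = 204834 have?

23

gcd(287, 217):
  287 = 1×217 + 70
  217 = 3×70 + 7
  70 = 10×7
so gcd(287, 217) = 7.
Back-substitute for Bézout coefficients:
  7 = 217 - 3×70
  ... = 287×(-3) + 217×(4)
Scale by 29262: one solution is (-87786, 117048). Reduce u mod 31: (6, 936).
General: u = 6 + 31t, v = 936 - 41t.
u ≥ 0 ⇒ t ≥ 0; v ≥ 0 ⇒ t ≤ 22. So t ∈ [0, 22]: 23 solutions.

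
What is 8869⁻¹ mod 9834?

gcd(9834, 8869) = 1  (9834 = 1×8869 + 965, 8869 = 9×965 + 184, 965 = 5×184 + 45, 184 = 4×45 + 4, 45 = 11×4 + 1, 4 = 4×1).
Back-substituting, 8869×(-2405) + 9834×(2169) = 1.
So 8869×-2405 ≡ 1 (mod 9834), and -2405 mod 9834 = 7429.

7429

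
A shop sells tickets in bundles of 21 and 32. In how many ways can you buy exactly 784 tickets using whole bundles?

1

Need nonnegative integers with 21j + 32k = 784.
gcd(21, 32) = 1, and 21·(-3) + 32·(2) = 1.
So (j₀, k₀) = (-2352, 1568); general j = -2352 + 32t, k = 1568 - 21t.
j ≥ 0 ⇒ t ≥ 74; k ≥ 0 ⇒ t ≤ 74. That's 1 value of t.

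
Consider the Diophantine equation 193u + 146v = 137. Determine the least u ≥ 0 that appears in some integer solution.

93

gcd(193, 146) = 1  (193 = 1·146 + 47, 146 = 3·47 + 5, 47 = 9·5 + 2, 5 = 2·2 + 1, 2 = 2·1).
1 divides 137, so solutions exist.
Back-substituting, 193·(-59) + 146·(78) = 1.
Scale by 137/1 = 137: (u₀, v₀) = (-8083, 10686).
General solution: u = -8083 + 146t, v = 10686 - 193t for integer t.
u ≥ 0: smallest is -8083 mod 146 = 93 (at t = 56), with v = -122.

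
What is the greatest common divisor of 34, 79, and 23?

1

gcd(79, 34) = 1.
gcd(1, 23) = 1.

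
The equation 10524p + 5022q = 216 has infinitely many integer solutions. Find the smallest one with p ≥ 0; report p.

gcd(10524, 5022):
  10524 = 2×5022 + 480
  5022 = 10×480 + 222
  480 = 2×222 + 36
  222 = 6×36 + 6
  36 = 6×6
so gcd(10524, 5022) = 6.
6 divides 216, so solutions exist.
Back-substitute for Bézout coefficients:
  6 = 222 - 6×36
  ... = 10524×(-136) + 5022×(285)
Scale by 216/6 = 36: (p₀, q₀) = (-4896, 10260).
General solution: p = -4896 + 837t, q = 10260 - 1754t for integer t.
p ≥ 0: smallest is -4896 mod 837 = 126 (at t = 6), with q = -264.

126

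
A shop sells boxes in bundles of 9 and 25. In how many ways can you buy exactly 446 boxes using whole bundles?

2

Need nonnegative integers with 9j + 25k = 446.
gcd(9, 25) = 1, and 9·(-11) + 25·(4) = 1.
So (j₀, k₀) = (-4906, 1784); general j = -4906 + 25t, k = 1784 - 9t.
j ≥ 0 ⇒ t ≥ 197; k ≥ 0 ⇒ t ≤ 198. That's 2 values of t.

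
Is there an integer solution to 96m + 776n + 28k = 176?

gcd(776, 96) = 8.
gcd(8, 28) = 4.
4 divides 176, so integer solutions exist.

yes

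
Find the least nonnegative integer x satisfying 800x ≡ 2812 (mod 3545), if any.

gcd(3545, 800) = 5  (3545 = 4·800 + 345, 800 = 2·345 + 110, 345 = 3·110 + 15, 110 = 7·15 + 5, 15 = 3·5).
5 does not divide 2812, so the congruence has no solution.

no solution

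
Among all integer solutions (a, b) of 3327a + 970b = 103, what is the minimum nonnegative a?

619

gcd(3327, 970) = 1.
1 divides 103, so solutions exist.
By Bézout, 3327*(-107) + 970*(367) = 1.
Scale by 103/1 = 103: (a₀, b₀) = (-11021, 37801).
General solution: a = -11021 + 970t, b = 37801 - 3327t for integer t.
a ≥ 0: smallest is -11021 mod 970 = 619 (at t = 12), with b = -2123.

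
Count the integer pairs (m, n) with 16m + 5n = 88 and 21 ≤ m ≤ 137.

23

gcd(16, 5):
  16 = 3*5 + 1
  5 = 5*1
so gcd(16, 5) = 1.
Back-substitute for Bézout coefficients:
  1 = 16 - 3*5
  ... = 16*(1) + 5*(-3)
Scale by 88: particular solution (88, -264); reduce m mod 5: (3, 8).
General solution: m = 3 + 5t, n = 8 - 16t for integer t.
21 ≤ 3 + 5t ≤ 137 gives t ∈ [4, 26], which is 23 values.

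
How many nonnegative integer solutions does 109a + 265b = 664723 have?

gcd(265, 109) = 1.
By Bézout, 109*(124) + 265*(-51) = 1.
One solution: (52, 2487).
General: a = 52 + 265t, b = 2487 - 109t.
a ≥ 0 ⇒ t ≥ 0; b ≥ 0 ⇒ t ≤ 22. So t ∈ [0, 22]: 23 solutions.

23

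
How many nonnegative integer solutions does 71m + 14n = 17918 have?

18

gcd(71, 14) = 1  (71 = 5*14 + 1, 14 = 14*1).
Back-substituting, 71*(1) + 14*(-5) = 1.
Scale by 17918: one solution is (17918, -89590). Reduce m mod 14: (12, 1219).
General: m = 12 + 14t, n = 1219 - 71t.
m ≥ 0 ⇒ t ≥ 0; n ≥ 0 ⇒ t ≤ 17. So t ∈ [0, 17]: 18 solutions.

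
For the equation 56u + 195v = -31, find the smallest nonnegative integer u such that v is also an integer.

184

gcd(195, 56) = 1.
1 divides -31, so solutions exist.
By Bézout, 56×(-94) + 195×(27) = 1.
Scale by -31/1 = -31: (u₀, v₀) = (2914, -837).
General solution: u = 2914 + 195t, v = -837 - 56t for integer t.
u ≥ 0: smallest is 2914 mod 195 = 184 (at t = -14), with v = -53.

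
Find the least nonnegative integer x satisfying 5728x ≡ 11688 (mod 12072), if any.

gcd(12072, 5728) = 8.
8 divides 11688, so solutions exist.
By Bézout, 5728×(-196) + 12072×(93) = 8.
So 5728×(-196) ≡ 8 (mod 12072); multiply by 1461: x ≡ -286356 (mod 1509).
Smallest nonnegative: x = -286356 mod 1509 = 354.

354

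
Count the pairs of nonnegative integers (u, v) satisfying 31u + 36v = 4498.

gcd(36, 31) = 1.
By Bézout, 31·(7) + 36·(-6) = 1.
One solution: (22, 106).
General: u = 22 + 36t, v = 106 - 31t.
u ≥ 0 ⇒ t ≥ 0; v ≥ 0 ⇒ t ≤ 3. So t ∈ [0, 3]: 4 solutions.

4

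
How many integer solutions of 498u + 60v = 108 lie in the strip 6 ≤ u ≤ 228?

23

gcd(498, 60):
  498 = 8×60 + 18
  60 = 3×18 + 6
  18 = 3×6
so gcd(498, 60) = 6.
Back-substitute for Bézout coefficients:
  6 = 60 - 3×18
  ... = 498×(-3) + 60×(25)
Scale by 18: particular solution (-54, 450); reduce u mod 10: (6, -48).
General solution: u = 6 + 10t, v = -48 - 83t for integer t.
6 ≤ 6 + 10t ≤ 228 gives t ∈ [0, 22], which is 23 values.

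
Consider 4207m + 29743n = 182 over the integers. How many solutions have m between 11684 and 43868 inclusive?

gcd(29743, 4207):
  29743 = 7*4207 + 294
  4207 = 14*294 + 91
  294 = 3*91 + 21
  91 = 4*21 + 7
  21 = 3*7
so gcd(29743, 4207) = 7.
Back-substitute for Bézout coefficients:
  7 = 91 - 4*21
  ... = 4207*(1315) + 29743*(-186)
Scale by 26: particular solution (34190, -4836); reduce m mod 4249: (198, -28).
General solution: m = 198 + 4249t, n = -28 - 601t for integer t.
11684 ≤ 198 + 4249t ≤ 43868 gives t ∈ [3, 10], which is 8 values.

8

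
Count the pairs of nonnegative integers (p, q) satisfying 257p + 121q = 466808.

gcd(257, 121) = 1.
By Bézout, 257·(-8) + 121·(17) = 1.
One solution: (80, 3688).
General: p = 80 + 121t, q = 3688 - 257t.
p ≥ 0 ⇒ t ≥ 0; q ≥ 0 ⇒ t ≤ 14. So t ∈ [0, 14]: 15 solutions.

15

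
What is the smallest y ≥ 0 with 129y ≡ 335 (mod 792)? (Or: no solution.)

no solution

gcd(792, 129) = 3.
3 does not divide 335, so the congruence has no solution.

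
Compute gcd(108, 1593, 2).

gcd(1593, 108) = 27  (1593 = 14·108 + 81, 108 = 1·81 + 27, 81 = 3·27).
gcd(27, 2) = 1.

1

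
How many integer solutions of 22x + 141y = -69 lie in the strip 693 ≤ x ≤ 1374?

5

gcd(141, 22) = 1.
By Bézout, 22·(-32) + 141·(5) = 1.
Particular solution: (93, -15).
General solution: x = 93 + 141t, y = -15 - 22t for integer t.
693 ≤ 93 + 141t ≤ 1374 gives t ∈ [5, 9], which is 5 values.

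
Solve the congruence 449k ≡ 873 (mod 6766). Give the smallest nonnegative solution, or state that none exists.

4161

gcd(6766, 449) = 1  (6766 = 15*449 + 31, 449 = 14*31 + 15, 31 = 2*15 + 1, 15 = 15*1).
1 divides 873, so solutions exist.
Back-substituting, 449*(-437) + 6766*(29) = 1.
So 449*(-437) ≡ 1 (mod 6766); multiply by 873: k ≡ -381501 (mod 6766).
Smallest nonnegative: k = -381501 mod 6766 = 4161.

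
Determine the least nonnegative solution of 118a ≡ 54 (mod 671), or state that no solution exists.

gcd(671, 118) = 1  (671 = 5*118 + 81, 118 = 1*81 + 37, 81 = 2*37 + 7, 37 = 5*7 + 2, 7 = 3*2 + 1, 2 = 2*1).
1 divides 54, so solutions exist.
Back-substituting, 118*(-290) + 671*(51) = 1.
So 118*(-290) ≡ 1 (mod 671); multiply by 54: a ≡ -15660 (mod 671).
Smallest nonnegative: a = -15660 mod 671 = 444.

444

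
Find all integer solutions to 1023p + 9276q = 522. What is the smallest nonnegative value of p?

1814

gcd(9276, 1023) = 3  (9276 = 9×1023 + 69, 1023 = 14×69 + 57, 69 = 1×57 + 12, 57 = 4×12 + 9, 12 = 1×9 + 3, 9 = 3×3).
3 divides 522, so solutions exist.
Back-substituting, 1023×(-807) + 9276×(89) = 3.
Scale by 522/3 = 174: (p₀, q₀) = (-140418, 15486).
General solution: p = -140418 + 3092t, q = 15486 - 341t for integer t.
p ≥ 0: smallest is -140418 mod 3092 = 1814 (at t = 46), with q = -200.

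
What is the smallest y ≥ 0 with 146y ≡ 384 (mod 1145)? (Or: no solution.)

34

gcd(1145, 146) = 1.
1 divides 384, so solutions exist.
By Bézout, 146·(-149) + 1145·(19) = 1.
So 146·(-149) ≡ 1 (mod 1145); multiply by 384: y ≡ -57216 (mod 1145).
Smallest nonnegative: y = -57216 mod 1145 = 34.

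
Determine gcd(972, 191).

1

gcd(972, 191):
  972 = 5×191 + 17
  191 = 11×17 + 4
  17 = 4×4 + 1
  4 = 4×1
so gcd(972, 191) = 1.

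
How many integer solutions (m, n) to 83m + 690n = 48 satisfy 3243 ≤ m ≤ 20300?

25

gcd(690, 83):
  690 = 8*83 + 26
  83 = 3*26 + 5
  26 = 5*5 + 1
  5 = 5*1
so gcd(690, 83) = 1.
Back-substitute for Bézout coefficients:
  1 = 26 - 5*5
  ... = 83*(-133) + 690*(16)
Scale by 48: particular solution (-6384, 768); reduce m mod 690: (516, -62).
General solution: m = 516 + 690t, n = -62 - 83t for integer t.
3243 ≤ 516 + 690t ≤ 20300 gives t ∈ [4, 28], which is 25 values.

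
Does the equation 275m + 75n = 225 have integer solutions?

yes

gcd(275, 75):
  275 = 3*75 + 50
  75 = 1*50 + 25
  50 = 2*25
so gcd(275, 75) = 25.
25 divides 225, so integer solutions exist.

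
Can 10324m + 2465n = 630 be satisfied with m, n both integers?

gcd(10324, 2465) = 29.
29 does not divide 630 (remainder 21), so no integer solutions.

no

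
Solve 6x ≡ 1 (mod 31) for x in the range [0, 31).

gcd(31, 6) = 1  (31 = 5*6 + 1, 6 = 6*1).
Back-substituting, 6*(-5) + 31*(1) = 1.
So 6*-5 ≡ 1 (mod 31), and -5 mod 31 = 26.

26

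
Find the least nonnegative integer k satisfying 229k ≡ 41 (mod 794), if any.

gcd(794, 229) = 1.
1 divides 41, so solutions exist.
By Bézout, 229·(371) + 794·(-107) = 1.
So 229·(371) ≡ 1 (mod 794); multiply by 41: k ≡ 15211 (mod 794).
Smallest nonnegative: k = 15211 mod 794 = 125.

125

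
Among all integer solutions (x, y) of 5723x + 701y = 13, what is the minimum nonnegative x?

439

gcd(5723, 701):
  5723 = 8×701 + 115
  701 = 6×115 + 11
  115 = 10×11 + 5
  11 = 2×5 + 1
  5 = 5×1
so gcd(5723, 701) = 1.
1 divides 13, so solutions exist.
Back-substitute for Bézout coefficients:
  1 = 11 - 2×5
  ... = 5723×(-128) + 701×(1045)
Scale by 13/1 = 13: (x₀, y₀) = (-1664, 13585).
General solution: x = -1664 + 701t, y = 13585 - 5723t for integer t.
x ≥ 0: smallest is -1664 mod 701 = 439 (at t = 3), with y = -3584.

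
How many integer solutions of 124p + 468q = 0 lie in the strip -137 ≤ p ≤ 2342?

22

gcd(468, 124):
  468 = 3·124 + 96
  124 = 1·96 + 28
  96 = 3·28 + 12
  28 = 2·12 + 4
  12 = 3·4
so gcd(468, 124) = 4.
Back-substitute for Bézout coefficients:
  4 = 28 - 2·12
  ... = 124·(34) + 468·(-9)
Scale by 0: particular solution (0, 0); reduce p mod 117: (0, 0).
General solution: p = 0 + 117t, q = 0 - 31t for integer t.
-137 ≤ 0 + 117t ≤ 2342 gives t ∈ [-1, 20], which is 22 values.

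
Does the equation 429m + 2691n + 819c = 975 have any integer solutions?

yes

gcd(2691, 429) = 39  (2691 = 6·429 + 117, 429 = 3·117 + 78, 117 = 1·78 + 39, 78 = 2·39).
gcd(39, 819) = 39.
39 divides 975, so integer solutions exist.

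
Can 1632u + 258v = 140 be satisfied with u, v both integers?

no

gcd(1632, 258) = 6  (1632 = 6·258 + 84, 258 = 3·84 + 6, 84 = 14·6).
6 does not divide 140 (remainder 2), so no integer solutions.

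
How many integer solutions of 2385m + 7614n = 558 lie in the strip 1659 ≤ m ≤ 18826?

gcd(7614, 2385) = 9.
By Bézout, 2385·(-83) + 7614·(26) = 9.
Particular solution: (776, -243).
General solution: m = 776 + 846t, n = -243 - 265t for integer t.
1659 ≤ 776 + 846t ≤ 18826 gives t ∈ [2, 21], which is 20 values.

20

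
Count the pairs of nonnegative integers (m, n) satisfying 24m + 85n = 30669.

15

gcd(85, 24) = 1  (85 = 3*24 + 13, 24 = 1*13 + 11, 13 = 1*11 + 2, 11 = 5*2 + 1, 2 = 2*1).
Back-substituting, 24*(39) + 85*(-11) = 1.
Scale by 30669: one solution is (1196091, -337359). Reduce m mod 85: (56, 345).
General: m = 56 + 85t, n = 345 - 24t.
m ≥ 0 ⇒ t ≥ 0; n ≥ 0 ⇒ t ≤ 14. So t ∈ [0, 14]: 15 solutions.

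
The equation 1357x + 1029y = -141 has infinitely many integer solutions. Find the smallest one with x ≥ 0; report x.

gcd(1357, 1029):
  1357 = 1×1029 + 328
  1029 = 3×328 + 45
  328 = 7×45 + 13
  45 = 3×13 + 6
  13 = 2×6 + 1
  6 = 6×1
so gcd(1357, 1029) = 1.
1 divides -141, so solutions exist.
Back-substitute for Bézout coefficients:
  1 = 13 - 2×6
  ... = 1357×(160) + 1029×(-211)
Scale by -141/1 = -141: (x₀, y₀) = (-22560, 29751).
General solution: x = -22560 + 1029t, y = 29751 - 1357t for integer t.
x ≥ 0: smallest is -22560 mod 1029 = 78 (at t = 22), with y = -103.

78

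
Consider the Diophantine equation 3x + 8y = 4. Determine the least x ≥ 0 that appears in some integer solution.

4

gcd(8, 3) = 1.
1 divides 4, so solutions exist.
By Bézout, 3*(3) + 8*(-1) = 1.
Scale by 4/1 = 4: (x₀, y₀) = (12, -4).
General solution: x = 12 + 8t, y = -4 - 3t for integer t.
x ≥ 0: smallest is 12 mod 8 = 4 (at t = -1), with y = -1.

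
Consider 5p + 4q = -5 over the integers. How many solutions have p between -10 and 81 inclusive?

23

gcd(5, 4) = 1  (5 = 1·4 + 1, 4 = 4·1).
Back-substituting, 5·(1) + 4·(-1) = 1.
Scale by -5: particular solution (-5, 5); reduce p mod 4: (3, -5).
General solution: p = 3 + 4t, q = -5 - 5t for integer t.
-10 ≤ 3 + 4t ≤ 81 gives t ∈ [-3, 19], which is 23 values.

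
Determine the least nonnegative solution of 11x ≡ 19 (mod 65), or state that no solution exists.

49

gcd(65, 11) = 1  (65 = 5×11 + 10, 11 = 1×10 + 1, 10 = 10×1).
1 divides 19, so solutions exist.
Back-substituting, 11×(6) + 65×(-1) = 1.
So 11×(6) ≡ 1 (mod 65); multiply by 19: x ≡ 114 (mod 65).
Smallest nonnegative: x = 114 mod 65 = 49.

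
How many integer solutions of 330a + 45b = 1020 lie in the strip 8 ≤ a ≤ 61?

18

gcd(330, 45):
  330 = 7·45 + 15
  45 = 3·15
so gcd(330, 45) = 15.
Back-substitute for Bézout coefficients:
  15 = 330 - 7·45
  ... = 330·(1) + 45·(-7)
Scale by 68: particular solution (68, -476); reduce a mod 3: (2, 8).
General solution: a = 2 + 3t, b = 8 - 22t for integer t.
8 ≤ 2 + 3t ≤ 61 gives t ∈ [2, 19], which is 18 values.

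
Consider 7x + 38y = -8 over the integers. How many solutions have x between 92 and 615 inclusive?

gcd(38, 7) = 1  (38 = 5·7 + 3, 7 = 2·3 + 1, 3 = 3·1).
Back-substituting, 7·(11) + 38·(-2) = 1.
Scale by -8: particular solution (-88, 16); reduce x mod 38: (26, -5).
General solution: x = 26 + 38t, y = -5 - 7t for integer t.
92 ≤ 26 + 38t ≤ 615 gives t ∈ [2, 15], which is 14 values.

14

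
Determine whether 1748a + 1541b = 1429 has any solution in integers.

gcd(1748, 1541) = 23.
23 does not divide 1429 (remainder 3), so no integer solutions.

no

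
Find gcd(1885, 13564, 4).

1

gcd(13564, 1885) = 1  (13564 = 7*1885 + 369, 1885 = 5*369 + 40, 369 = 9*40 + 9, 40 = 4*9 + 4, 9 = 2*4 + 1, 4 = 4*1).
gcd(1, 4) = 1.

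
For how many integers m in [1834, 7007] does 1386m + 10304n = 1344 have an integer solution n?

gcd(10304, 1386):
  10304 = 7×1386 + 602
  1386 = 2×602 + 182
  602 = 3×182 + 56
  182 = 3×56 + 14
  56 = 4×14
so gcd(10304, 1386) = 14.
Back-substitute for Bézout coefficients:
  14 = 182 - 3×56
  ... = 1386×(171) + 10304×(-23)
Scale by 96: particular solution (16416, -2208); reduce m mod 736: (224, -30).
General solution: m = 224 + 736t, n = -30 - 99t for integer t.
1834 ≤ 224 + 736t ≤ 7007 gives t ∈ [3, 9], which is 7 values.

7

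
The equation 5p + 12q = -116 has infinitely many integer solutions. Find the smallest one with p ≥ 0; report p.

8

gcd(12, 5):
  12 = 2·5 + 2
  5 = 2·2 + 1
  2 = 2·1
so gcd(12, 5) = 1.
1 divides -116, so solutions exist.
Back-substitute for Bézout coefficients:
  1 = 5 - 2·2
  ... = 5·(5) + 12·(-2)
Scale by -116/1 = -116: (p₀, q₀) = (-580, 232).
General solution: p = -580 + 12t, q = 232 - 5t for integer t.
p ≥ 0: smallest is -580 mod 12 = 8 (at t = 49), with q = -13.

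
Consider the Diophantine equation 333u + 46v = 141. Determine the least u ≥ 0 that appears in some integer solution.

17

gcd(333, 46) = 1.
1 divides 141, so solutions exist.
By Bézout, 333·(21) + 46·(-152) = 1.
Scale by 141/1 = 141: (u₀, v₀) = (2961, -21432).
General solution: u = 2961 + 46t, v = -21432 - 333t for integer t.
u ≥ 0: smallest is 2961 mod 46 = 17 (at t = -64), with v = -120.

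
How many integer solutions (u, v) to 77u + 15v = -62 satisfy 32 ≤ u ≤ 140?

gcd(77, 15) = 1  (77 = 5·15 + 2, 15 = 7·2 + 1, 2 = 2·1).
Back-substituting, 77·(-7) + 15·(36) = 1.
Scale by -62: particular solution (434, -2232); reduce u mod 15: (14, -76).
General solution: u = 14 + 15t, v = -76 - 77t for integer t.
32 ≤ 14 + 15t ≤ 140 gives t ∈ [2, 8], which is 7 values.

7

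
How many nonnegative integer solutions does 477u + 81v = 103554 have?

gcd(477, 81) = 9.
By Bézout, 477×(-1) + 81×(6) = 9.
One solution: (5, 1249).
General: u = 5 + 9t, v = 1249 - 53t.
u ≥ 0 ⇒ t ≥ 0; v ≥ 0 ⇒ t ≤ 23. So t ∈ [0, 23]: 24 solutions.

24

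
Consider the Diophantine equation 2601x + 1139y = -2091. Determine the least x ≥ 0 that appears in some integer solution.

57

gcd(2601, 1139) = 17  (2601 = 2×1139 + 323, 1139 = 3×323 + 170, 323 = 1×170 + 153, 170 = 1×153 + 17, 153 = 9×17).
17 divides -2091, so solutions exist.
Back-substituting, 2601×(-7) + 1139×(16) = 17.
Scale by -2091/17 = -123: (x₀, y₀) = (861, -1968).
General solution: x = 861 + 67t, y = -1968 - 153t for integer t.
x ≥ 0: smallest is 861 mod 67 = 57 (at t = -12), with y = -132.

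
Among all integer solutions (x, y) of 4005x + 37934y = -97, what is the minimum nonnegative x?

36589

gcd(37934, 4005):
  37934 = 9·4005 + 1889
  4005 = 2·1889 + 227
  1889 = 8·227 + 73
  227 = 3·73 + 8
  73 = 9·8 + 1
  8 = 8·1
so gcd(37934, 4005) = 1.
1 divides -97, so solutions exist.
Back-substitute for Bézout coefficients:
  1 = 73 - 9·8
  ... = 4005·(-4679) + 37934·(494)
Scale by -97/1 = -97: (x₀, y₀) = (453863, -47918).
General solution: x = 453863 + 37934t, y = -47918 - 4005t for integer t.
x ≥ 0: smallest is 453863 mod 37934 = 36589 (at t = -11), with y = -3863.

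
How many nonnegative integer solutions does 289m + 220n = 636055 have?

10

gcd(289, 220):
  289 = 1·220 + 69
  220 = 3·69 + 13
  69 = 5·13 + 4
  13 = 3·4 + 1
  4 = 4·1
so gcd(289, 220) = 1.
Back-substitute for Bézout coefficients:
  1 = 13 - 3·4
  ... = 289·(-51) + 220·(67)
Scale by 636055: one solution is (-32438805, 42615685). Reduce m mod 220: (195, 2635).
General: m = 195 + 220t, n = 2635 - 289t.
m ≥ 0 ⇒ t ≥ 0; n ≥ 0 ⇒ t ≤ 9. So t ∈ [0, 9]: 10 solutions.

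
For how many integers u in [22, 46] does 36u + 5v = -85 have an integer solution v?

5

gcd(36, 5) = 1.
By Bézout, 36·(1) + 5·(-7) = 1.
Particular solution: (0, -17).
General solution: u = 0 + 5t, v = -17 - 36t for integer t.
22 ≤ 0 + 5t ≤ 46 gives t ∈ [5, 9], which is 5 values.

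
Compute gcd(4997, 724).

gcd(4997, 724):
  4997 = 6*724 + 653
  724 = 1*653 + 71
  653 = 9*71 + 14
  71 = 5*14 + 1
  14 = 14*1
so gcd(4997, 724) = 1.

1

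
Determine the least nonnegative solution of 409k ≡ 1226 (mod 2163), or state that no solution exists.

278

gcd(2163, 409) = 1  (2163 = 5×409 + 118, 409 = 3×118 + 55, 118 = 2×55 + 8, 55 = 6×8 + 7, 8 = 1×7 + 1, 7 = 7×1).
1 divides 1226, so solutions exist.
Back-substituting, 409×(-275) + 2163×(52) = 1.
So 409×(-275) ≡ 1 (mod 2163); multiply by 1226: k ≡ -337150 (mod 2163).
Smallest nonnegative: k = -337150 mod 2163 = 278.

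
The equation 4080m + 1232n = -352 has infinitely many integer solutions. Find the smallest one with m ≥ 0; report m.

gcd(4080, 1232):
  4080 = 3*1232 + 384
  1232 = 3*384 + 80
  384 = 4*80 + 64
  80 = 1*64 + 16
  64 = 4*16
so gcd(4080, 1232) = 16.
16 divides -352, so solutions exist.
Back-substitute for Bézout coefficients:
  16 = 80 - 1*64
  ... = 4080*(-16) + 1232*(53)
Scale by -352/16 = -22: (m₀, n₀) = (352, -1166).
General solution: m = 352 + 77t, n = -1166 - 255t for integer t.
m ≥ 0: smallest is 352 mod 77 = 44 (at t = -4), with n = -146.

44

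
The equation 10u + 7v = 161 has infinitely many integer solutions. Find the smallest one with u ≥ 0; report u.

gcd(10, 7) = 1  (10 = 1·7 + 3, 7 = 2·3 + 1, 3 = 3·1).
1 divides 161, so solutions exist.
Back-substituting, 10·(-2) + 7·(3) = 1.
Scale by 161/1 = 161: (u₀, v₀) = (-322, 483).
General solution: u = -322 + 7t, v = 483 - 10t for integer t.
u ≥ 0: smallest is -322 mod 7 = 0 (at t = 46), with v = 23.

0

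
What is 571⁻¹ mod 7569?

gcd(7569, 571) = 1  (7569 = 13·571 + 146, 571 = 3·146 + 133, 146 = 1·133 + 13, 133 = 10·13 + 3, 13 = 4·3 + 1, 3 = 3·1).
Back-substituting, 571·(-2333) + 7569·(176) = 1.
So 571·-2333 ≡ 1 (mod 7569), and -2333 mod 7569 = 5236.

5236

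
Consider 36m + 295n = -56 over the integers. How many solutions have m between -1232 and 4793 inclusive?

gcd(295, 36) = 1.
By Bézout, 36*(41) + 295*(-5) = 1.
Particular solution: (64, -8).
General solution: m = 64 + 295t, n = -8 - 36t for integer t.
-1232 ≤ 64 + 295t ≤ 4793 gives t ∈ [-4, 16], which is 21 values.

21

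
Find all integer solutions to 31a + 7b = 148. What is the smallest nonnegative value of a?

gcd(31, 7):
  31 = 4*7 + 3
  7 = 2*3 + 1
  3 = 3*1
so gcd(31, 7) = 1.
1 divides 148, so solutions exist.
Back-substitute for Bézout coefficients:
  1 = 7 - 2*3
  ... = 31*(-2) + 7*(9)
Scale by 148/1 = 148: (a₀, b₀) = (-296, 1332).
General solution: a = -296 + 7t, b = 1332 - 31t for integer t.
a ≥ 0: smallest is -296 mod 7 = 5 (at t = 43), with b = -1.

5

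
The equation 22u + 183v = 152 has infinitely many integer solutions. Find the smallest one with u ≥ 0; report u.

gcd(183, 22) = 1.
1 divides 152, so solutions exist.
By Bézout, 22*(25) + 183*(-3) = 1.
Scale by 152/1 = 152: (u₀, v₀) = (3800, -456).
General solution: u = 3800 + 183t, v = -456 - 22t for integer t.
u ≥ 0: smallest is 3800 mod 183 = 140 (at t = -20), with v = -16.

140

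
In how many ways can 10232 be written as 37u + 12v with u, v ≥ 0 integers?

gcd(37, 12):
  37 = 3·12 + 1
  12 = 12·1
so gcd(37, 12) = 1.
Back-substitute for Bézout coefficients:
  1 = 37 - 3·12
  ... = 37·(1) + 12·(-3)
Scale by 10232: one solution is (10232, -30696). Reduce u mod 12: (8, 828).
General: u = 8 + 12t, v = 828 - 37t.
u ≥ 0 ⇒ t ≥ 0; v ≥ 0 ⇒ t ≤ 22. So t ∈ [0, 22]: 23 solutions.

23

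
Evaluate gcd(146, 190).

gcd(190, 146):
  190 = 1·146 + 44
  146 = 3·44 + 14
  44 = 3·14 + 2
  14 = 7·2
so gcd(190, 146) = 2.

2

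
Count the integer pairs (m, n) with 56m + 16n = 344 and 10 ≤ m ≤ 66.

28

gcd(56, 16) = 8  (56 = 3·16 + 8, 16 = 2·8).
Back-substituting, 56·(1) + 16·(-3) = 8.
Scale by 43: particular solution (43, -129); reduce m mod 2: (1, 18).
General solution: m = 1 + 2t, n = 18 - 7t for integer t.
10 ≤ 1 + 2t ≤ 66 gives t ∈ [5, 32], which is 28 values.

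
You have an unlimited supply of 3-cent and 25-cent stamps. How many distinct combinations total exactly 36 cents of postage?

Need nonnegative integers with 3j + 25k = 36.
gcd(3, 25) = 1, and 3·(-8) + 25·(1) = 1.
So (j₀, k₀) = (-288, 36); general j = -288 + 25t, k = 36 - 3t.
j ≥ 0 ⇒ t ≥ 12; k ≥ 0 ⇒ t ≤ 12. That's 1 value of t.

1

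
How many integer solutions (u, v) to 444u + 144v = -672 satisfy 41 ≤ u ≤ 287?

20

gcd(444, 144):
  444 = 3·144 + 12
  144 = 12·12
so gcd(444, 144) = 12.
Back-substitute for Bézout coefficients:
  12 = 444 - 3·144
  ... = 444·(1) + 144·(-3)
Scale by -56: particular solution (-56, 168); reduce u mod 12: (4, -17).
General solution: u = 4 + 12t, v = -17 - 37t for integer t.
41 ≤ 4 + 12t ≤ 287 gives t ∈ [4, 23], which is 20 values.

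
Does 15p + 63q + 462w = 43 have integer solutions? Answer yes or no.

no

gcd(63, 15) = 3  (63 = 4·15 + 3, 15 = 5·3).
gcd(3, 462) = 3.
3 does not divide 43 (remainder 1), so no integer solutions.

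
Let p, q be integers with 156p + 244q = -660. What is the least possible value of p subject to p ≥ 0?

38

gcd(244, 156) = 4  (244 = 1·156 + 88, 156 = 1·88 + 68, 88 = 1·68 + 20, 68 = 3·20 + 8, 20 = 2·8 + 4, 8 = 2·4).
4 divides -660, so solutions exist.
Back-substituting, 156·(-25) + 244·(16) = 4.
Scale by -660/4 = -165: (p₀, q₀) = (4125, -2640).
General solution: p = 4125 + 61t, q = -2640 - 39t for integer t.
p ≥ 0: smallest is 4125 mod 61 = 38 (at t = -67), with q = -27.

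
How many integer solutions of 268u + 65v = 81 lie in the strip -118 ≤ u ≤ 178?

4

gcd(268, 65):
  268 = 4*65 + 8
  65 = 8*8 + 1
  8 = 8*1
so gcd(268, 65) = 1.
Back-substitute for Bézout coefficients:
  1 = 65 - 8*8
  ... = 268*(-8) + 65*(33)
Scale by 81: particular solution (-648, 2673); reduce u mod 65: (2, -7).
General solution: u = 2 + 65t, v = -7 - 268t for integer t.
-118 ≤ 2 + 65t ≤ 178 gives t ∈ [-1, 2], which is 4 values.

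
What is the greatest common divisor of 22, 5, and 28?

1

gcd(22, 5) = 1.
gcd(1, 28) = 1.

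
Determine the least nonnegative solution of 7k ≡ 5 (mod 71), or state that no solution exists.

gcd(71, 7):
  71 = 10·7 + 1
  7 = 7·1
so gcd(71, 7) = 1.
1 divides 5, so solutions exist.
Back-substitute for Bézout coefficients:
  1 = 71 - 10·7
  ... = 7·(-10) + 71·(1)
So 7·(-10) ≡ 1 (mod 71); multiply by 5: k ≡ -50 (mod 71).
Smallest nonnegative: k = -50 mod 71 = 21.

21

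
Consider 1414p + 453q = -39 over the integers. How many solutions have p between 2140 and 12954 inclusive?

gcd(1414, 453):
  1414 = 3*453 + 55
  453 = 8*55 + 13
  55 = 4*13 + 3
  13 = 4*3 + 1
  3 = 3*1
so gcd(1414, 453) = 1.
Back-substitute for Bézout coefficients:
  1 = 13 - 4*3
  ... = 1414*(-140) + 453*(437)
Scale by -39: particular solution (5460, -17043); reduce p mod 453: (24, -75).
General solution: p = 24 + 453t, q = -75 - 1414t for integer t.
2140 ≤ 24 + 453t ≤ 12954 gives t ∈ [5, 28], which is 24 values.

24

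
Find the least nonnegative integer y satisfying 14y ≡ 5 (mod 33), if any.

31

gcd(33, 14):
  33 = 2×14 + 5
  14 = 2×5 + 4
  5 = 1×4 + 1
  4 = 4×1
so gcd(33, 14) = 1.
1 divides 5, so solutions exist.
Back-substitute for Bézout coefficients:
  1 = 5 - 1×4
  ... = 14×(-7) + 33×(3)
So 14×(-7) ≡ 1 (mod 33); multiply by 5: y ≡ -35 (mod 33).
Smallest nonnegative: y = -35 mod 33 = 31.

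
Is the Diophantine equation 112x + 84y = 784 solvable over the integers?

yes

gcd(112, 84) = 28  (112 = 1*84 + 28, 84 = 3*28).
28 divides 784, so integer solutions exist.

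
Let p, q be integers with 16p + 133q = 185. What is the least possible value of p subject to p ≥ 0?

gcd(133, 16) = 1.
1 divides 185, so solutions exist.
By Bézout, 16×(25) + 133×(-3) = 1.
Scale by 185/1 = 185: (p₀, q₀) = (4625, -555).
General solution: p = 4625 + 133t, q = -555 - 16t for integer t.
p ≥ 0: smallest is 4625 mod 133 = 103 (at t = -34), with q = -11.

103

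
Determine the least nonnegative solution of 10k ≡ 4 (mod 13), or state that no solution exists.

gcd(13, 10):
  13 = 1×10 + 3
  10 = 3×3 + 1
  3 = 3×1
so gcd(13, 10) = 1.
1 divides 4, so solutions exist.
Back-substitute for Bézout coefficients:
  1 = 10 - 3×3
  ... = 10×(4) + 13×(-3)
So 10×(4) ≡ 1 (mod 13); multiply by 4: k ≡ 16 (mod 13).
Smallest nonnegative: k = 16 mod 13 = 3.

3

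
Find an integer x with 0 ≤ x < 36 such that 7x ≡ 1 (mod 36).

gcd(36, 7) = 1  (36 = 5*7 + 1, 7 = 7*1).
Back-substituting, 7*(-5) + 36*(1) = 1.
So 7*-5 ≡ 1 (mod 36), and -5 mod 36 = 31.

31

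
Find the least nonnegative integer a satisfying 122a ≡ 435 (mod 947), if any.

gcd(947, 122) = 1.
1 divides 435, so solutions exist.
By Bézout, 122*(-163) + 947*(21) = 1.
So 122*(-163) ≡ 1 (mod 947); multiply by 435: a ≡ -70905 (mod 947).
Smallest nonnegative: a = -70905 mod 947 = 120.

120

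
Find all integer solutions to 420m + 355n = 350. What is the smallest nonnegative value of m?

gcd(420, 355) = 5.
5 divides 350, so solutions exist.
By Bézout, 420×(11) + 355×(-13) = 5.
Scale by 350/5 = 70: (m₀, n₀) = (770, -910).
General solution: m = 770 + 71t, n = -910 - 84t for integer t.
m ≥ 0: smallest is 770 mod 71 = 60 (at t = -10), with n = -70.

60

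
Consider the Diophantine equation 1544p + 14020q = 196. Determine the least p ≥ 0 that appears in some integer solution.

2134

gcd(14020, 1544) = 4.
4 divides 196, so solutions exist.
By Bézout, 1544*(-1244) + 14020*(137) = 4.
Scale by 196/4 = 49: (p₀, q₀) = (-60956, 6713).
General solution: p = -60956 + 3505t, q = 6713 - 386t for integer t.
p ≥ 0: smallest is -60956 mod 3505 = 2134 (at t = 18), with q = -235.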